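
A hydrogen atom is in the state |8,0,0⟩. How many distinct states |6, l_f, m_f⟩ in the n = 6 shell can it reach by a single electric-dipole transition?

E1 requires Δl = ±1, so l_f ∈ {-1, 1}; with 0 ≤ l_f ≤ n_f−1 = 5, the allowed l_f values are {1}.
For l_f = 1: m_f ∈ {m_i−1, m_i, m_i+1} ∩ [−1, 1] = {-1, 0, 1} → 3 states.
Total: 3.

3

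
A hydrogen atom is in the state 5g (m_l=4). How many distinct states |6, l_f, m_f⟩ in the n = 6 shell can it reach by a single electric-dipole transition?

E1 requires Δl = ±1, so l_f ∈ {3, 5}; with 0 ≤ l_f ≤ n_f−1 = 5, the allowed l_f values are {3, 5}.
For l_f = 3: m_f ∈ {m_i−1, m_i, m_i+1} ∩ [−3, 3] = {3} → 1 state.
For l_f = 5: m_f ∈ {m_i−1, m_i, m_i+1} ∩ [−5, 5] = {3, 4, 5} → 3 states.
Total: 4.

4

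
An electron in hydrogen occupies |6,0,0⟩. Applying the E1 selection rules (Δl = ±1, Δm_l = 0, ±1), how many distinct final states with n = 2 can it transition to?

E1 requires Δl = ±1, so l_f ∈ {-1, 1}; with 0 ≤ l_f ≤ n_f−1 = 1, the allowed l_f values are {1}.
For l_f = 1: m_f ∈ {m_i−1, m_i, m_i+1} ∩ [−1, 1] = {-1, 0, 1} → 3 states.
Total: 3.

3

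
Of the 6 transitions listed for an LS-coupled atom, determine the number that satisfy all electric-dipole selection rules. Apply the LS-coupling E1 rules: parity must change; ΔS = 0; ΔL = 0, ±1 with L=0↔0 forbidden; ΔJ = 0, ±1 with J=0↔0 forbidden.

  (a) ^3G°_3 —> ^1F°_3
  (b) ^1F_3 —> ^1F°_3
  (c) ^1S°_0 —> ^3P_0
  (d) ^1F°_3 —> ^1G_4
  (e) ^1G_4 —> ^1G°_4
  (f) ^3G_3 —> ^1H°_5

(a) forbidden (parity, ΔS fail)
(b) allowed
(c) forbidden (ΔS, ΔJ fail)
(d) allowed
(e) allowed
(f) forbidden (ΔS, ΔJ fail)
Total allowed: 3 of 6.

3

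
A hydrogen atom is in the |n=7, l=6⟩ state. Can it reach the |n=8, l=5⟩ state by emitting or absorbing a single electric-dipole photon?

Initial l = 6, final l = 5, so Δl = -1. E1 requires Δl = ±1: satisfied.
All E1 selection rules are satisfied.

allowed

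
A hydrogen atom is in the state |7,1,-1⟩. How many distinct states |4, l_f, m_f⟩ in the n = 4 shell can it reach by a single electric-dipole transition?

4

E1 requires Δl = ±1, so l_f ∈ {0, 2}; with 0 ≤ l_f ≤ n_f−1 = 3, the allowed l_f values are {0, 2}.
For l_f = 0: m_f ∈ {m_i−1, m_i, m_i+1} ∩ [−0, 0] = {0} → 1 state.
For l_f = 2: m_f ∈ {m_i−1, m_i, m_i+1} ∩ [−2, 2] = {-2, -1, 0} → 3 states.
Total: 4.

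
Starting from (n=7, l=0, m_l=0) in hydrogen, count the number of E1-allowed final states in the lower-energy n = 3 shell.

3

E1 requires Δl = ±1, so l_f ∈ {-1, 1}; with 0 ≤ l_f ≤ n_f−1 = 2, the allowed l_f values are {1}.
For l_f = 1: m_f ∈ {m_i−1, m_i, m_i+1} ∩ [−1, 1] = {-1, 0, 1} → 3 states.
Total: 3.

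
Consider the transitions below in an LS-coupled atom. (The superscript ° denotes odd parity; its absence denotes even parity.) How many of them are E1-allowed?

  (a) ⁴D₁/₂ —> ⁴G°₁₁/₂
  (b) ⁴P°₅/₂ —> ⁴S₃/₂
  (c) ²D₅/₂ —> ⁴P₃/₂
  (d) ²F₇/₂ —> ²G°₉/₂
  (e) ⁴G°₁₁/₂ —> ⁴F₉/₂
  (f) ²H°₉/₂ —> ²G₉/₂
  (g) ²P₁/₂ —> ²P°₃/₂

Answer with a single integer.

(a) forbidden (ΔL, ΔJ fail)
(b) allowed
(c) forbidden (parity, ΔS fail)
(d) allowed
(e) allowed
(f) allowed
(g) allowed
Total allowed: 5 of 7.

5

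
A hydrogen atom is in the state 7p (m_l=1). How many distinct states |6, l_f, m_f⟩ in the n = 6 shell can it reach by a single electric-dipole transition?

4

E1 requires Δl = ±1, so l_f ∈ {0, 2}; with 0 ≤ l_f ≤ n_f−1 = 5, the allowed l_f values are {0, 2}.
For l_f = 0: m_f ∈ {m_i−1, m_i, m_i+1} ∩ [−0, 0] = {0} → 1 state.
For l_f = 2: m_f ∈ {m_i−1, m_i, m_i+1} ∩ [−2, 2] = {0, 1, 2} → 3 states.
Total: 4.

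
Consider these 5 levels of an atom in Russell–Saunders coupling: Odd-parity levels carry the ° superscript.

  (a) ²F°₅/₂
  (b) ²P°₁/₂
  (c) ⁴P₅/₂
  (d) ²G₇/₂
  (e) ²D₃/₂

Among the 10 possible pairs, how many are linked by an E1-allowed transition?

(a)–(b): forbidden (parity, ΔL, ΔJ).
(a)–(c): forbidden (ΔS, ΔL).
(a)–(d): allowed.
(a)–(e): allowed.
(b)–(c): forbidden (ΔS, ΔJ).
(b)–(d): forbidden (ΔL, ΔJ).
(b)–(e): allowed.
(c)–(d): forbidden (parity, ΔS, ΔL).
(c)–(e): forbidden (parity, ΔS).
(d)–(e): forbidden (parity, ΔL, ΔJ).
Allowed pairs: 3 of 10.

3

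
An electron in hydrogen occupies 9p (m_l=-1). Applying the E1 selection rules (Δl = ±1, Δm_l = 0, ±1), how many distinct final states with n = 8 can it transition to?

E1 requires Δl = ±1, so l_f ∈ {0, 2}; with 0 ≤ l_f ≤ n_f−1 = 7, the allowed l_f values are {0, 2}.
For l_f = 0: m_f ∈ {m_i−1, m_i, m_i+1} ∩ [−0, 0] = {0} → 1 state.
For l_f = 2: m_f ∈ {m_i−1, m_i, m_i+1} ∩ [−2, 2] = {-2, -1, 0} → 3 states.
Total: 4.

4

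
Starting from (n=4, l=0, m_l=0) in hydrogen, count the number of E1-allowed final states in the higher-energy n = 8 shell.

E1 requires Δl = ±1, so l_f ∈ {-1, 1}; with 0 ≤ l_f ≤ n_f−1 = 7, the allowed l_f values are {1}.
For l_f = 1: m_f ∈ {m_i−1, m_i, m_i+1} ∩ [−1, 1] = {-1, 0, 1} → 3 states.
Total: 3.

3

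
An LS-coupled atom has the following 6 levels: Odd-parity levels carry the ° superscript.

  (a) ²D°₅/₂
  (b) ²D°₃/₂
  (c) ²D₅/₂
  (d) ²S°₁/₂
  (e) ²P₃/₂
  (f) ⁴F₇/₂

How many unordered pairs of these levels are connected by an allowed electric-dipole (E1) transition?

5

(a)–(b): forbidden (parity).
(a)–(c): allowed.
(a)–(d): forbidden (parity, ΔL, ΔJ).
(a)–(e): allowed.
(a)–(f): forbidden (ΔS).
(b)–(c): allowed.
(b)–(d): forbidden (parity, ΔL).
(b)–(e): allowed.
(b)–(f): forbidden (ΔS, ΔJ).
(c)–(d): forbidden (ΔL, ΔJ).
(c)–(e): forbidden (parity).
(c)–(f): forbidden (parity, ΔS).
(d)–(e): allowed.
(d)–(f): forbidden (ΔS, ΔL, ΔJ).
(e)–(f): forbidden (parity, ΔS, ΔL, ΔJ).
Allowed pairs: 5 of 15.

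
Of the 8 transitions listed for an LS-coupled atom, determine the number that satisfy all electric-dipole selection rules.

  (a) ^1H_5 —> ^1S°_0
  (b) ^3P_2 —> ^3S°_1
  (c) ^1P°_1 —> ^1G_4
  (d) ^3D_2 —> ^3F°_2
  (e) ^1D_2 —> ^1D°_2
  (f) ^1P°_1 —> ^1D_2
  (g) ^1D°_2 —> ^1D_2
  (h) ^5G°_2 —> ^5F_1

(a) forbidden (ΔL, ΔJ fail)
(b) allowed
(c) forbidden (ΔL, ΔJ fail)
(d) allowed
(e) allowed
(f) allowed
(g) allowed
(h) allowed
Total allowed: 6 of 8.

6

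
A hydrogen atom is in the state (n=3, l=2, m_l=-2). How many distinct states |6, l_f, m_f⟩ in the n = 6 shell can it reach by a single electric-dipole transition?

4

E1 requires Δl = ±1, so l_f ∈ {1, 3}; with 0 ≤ l_f ≤ n_f−1 = 5, the allowed l_f values are {1, 3}.
For l_f = 1: m_f ∈ {m_i−1, m_i, m_i+1} ∩ [−1, 1] = {-1} → 1 state.
For l_f = 3: m_f ∈ {m_i−1, m_i, m_i+1} ∩ [−3, 3] = {-3, -2, -1} → 3 states.
Total: 4.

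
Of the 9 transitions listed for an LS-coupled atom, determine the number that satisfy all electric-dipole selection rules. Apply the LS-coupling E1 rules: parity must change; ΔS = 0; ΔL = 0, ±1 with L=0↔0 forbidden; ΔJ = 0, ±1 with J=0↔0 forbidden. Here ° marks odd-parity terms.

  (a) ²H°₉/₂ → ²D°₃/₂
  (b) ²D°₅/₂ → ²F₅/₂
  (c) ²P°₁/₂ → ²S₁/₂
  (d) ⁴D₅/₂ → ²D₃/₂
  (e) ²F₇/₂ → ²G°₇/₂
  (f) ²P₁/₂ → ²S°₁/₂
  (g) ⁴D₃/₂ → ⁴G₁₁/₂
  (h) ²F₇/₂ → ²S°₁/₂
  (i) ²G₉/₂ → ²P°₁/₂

(a) forbidden (parity, ΔL, ΔJ fail)
(b) allowed
(c) allowed
(d) forbidden (parity, ΔS fail)
(e) allowed
(f) allowed
(g) forbidden (parity, ΔL, ΔJ fail)
(h) forbidden (ΔL, ΔJ fail)
(i) forbidden (ΔL, ΔJ fail)
Total allowed: 4 of 9.

4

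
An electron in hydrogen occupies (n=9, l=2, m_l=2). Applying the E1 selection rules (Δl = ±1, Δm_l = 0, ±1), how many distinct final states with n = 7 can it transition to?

E1 requires Δl = ±1, so l_f ∈ {1, 3}; with 0 ≤ l_f ≤ n_f−1 = 6, the allowed l_f values are {1, 3}.
For l_f = 1: m_f ∈ {m_i−1, m_i, m_i+1} ∩ [−1, 1] = {1} → 1 state.
For l_f = 3: m_f ∈ {m_i−1, m_i, m_i+1} ∩ [−3, 3] = {1, 2, 3} → 3 states.
Total: 4.

4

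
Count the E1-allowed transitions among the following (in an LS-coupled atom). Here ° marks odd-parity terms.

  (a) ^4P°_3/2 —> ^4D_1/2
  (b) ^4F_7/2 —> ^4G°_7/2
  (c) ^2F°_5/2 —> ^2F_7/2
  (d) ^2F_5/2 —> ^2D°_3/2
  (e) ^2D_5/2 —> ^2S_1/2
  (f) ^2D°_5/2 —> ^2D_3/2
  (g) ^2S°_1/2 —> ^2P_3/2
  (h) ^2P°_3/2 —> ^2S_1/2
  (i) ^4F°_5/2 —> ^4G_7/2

(a) allowed
(b) allowed
(c) allowed
(d) allowed
(e) forbidden (parity, ΔL, ΔJ fail)
(f) allowed
(g) allowed
(h) allowed
(i) allowed
Total allowed: 8 of 9.

8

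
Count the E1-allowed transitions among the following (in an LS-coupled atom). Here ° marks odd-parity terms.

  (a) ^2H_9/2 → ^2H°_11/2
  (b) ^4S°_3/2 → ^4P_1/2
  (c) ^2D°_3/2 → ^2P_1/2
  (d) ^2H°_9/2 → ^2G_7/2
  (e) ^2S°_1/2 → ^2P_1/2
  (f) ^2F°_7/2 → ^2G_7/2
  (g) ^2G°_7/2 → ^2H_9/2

(a) allowed
(b) allowed
(c) allowed
(d) allowed
(e) allowed
(f) allowed
(g) allowed
Total allowed: 7 of 7.

7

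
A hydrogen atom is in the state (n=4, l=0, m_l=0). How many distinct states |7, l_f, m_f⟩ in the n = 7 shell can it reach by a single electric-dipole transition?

E1 requires Δl = ±1, so l_f ∈ {-1, 1}; with 0 ≤ l_f ≤ n_f−1 = 6, the allowed l_f values are {1}.
For l_f = 1: m_f ∈ {m_i−1, m_i, m_i+1} ∩ [−1, 1] = {-1, 0, 1} → 3 states.
Total: 3.

3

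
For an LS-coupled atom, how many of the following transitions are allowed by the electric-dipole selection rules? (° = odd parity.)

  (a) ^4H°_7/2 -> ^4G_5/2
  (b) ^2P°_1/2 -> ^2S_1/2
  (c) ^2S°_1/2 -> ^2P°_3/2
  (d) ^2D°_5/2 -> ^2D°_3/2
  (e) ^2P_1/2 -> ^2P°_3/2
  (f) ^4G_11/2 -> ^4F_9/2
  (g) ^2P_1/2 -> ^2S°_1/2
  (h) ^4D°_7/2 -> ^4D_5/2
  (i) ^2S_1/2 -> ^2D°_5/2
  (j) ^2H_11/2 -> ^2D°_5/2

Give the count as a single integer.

(a) allowed
(b) allowed
(c) forbidden (parity fails)
(d) forbidden (parity fails)
(e) allowed
(f) forbidden (parity fails)
(g) allowed
(h) allowed
(i) forbidden (ΔL, ΔJ fail)
(j) forbidden (ΔL, ΔJ fail)
Total allowed: 5 of 10.

5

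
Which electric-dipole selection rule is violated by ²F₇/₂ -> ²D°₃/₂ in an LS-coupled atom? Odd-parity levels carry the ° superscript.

Initial level: S=1/2, L=3, J=7/2, parity even. Final level: S=1/2, L=2, J=3/2, parity odd.
ΔS = 0: S: 1/2 → 1/2 — ok.
Parity must change: even → odd — ok.
ΔJ = 0, ±1 (not J=0↔0): J: 7/2 → 3/2, ΔJ = -2 — fails.
ΔL = 0, ±1 (not L=0↔0): L: 3 → 2, ΔL = -1 — ok.

the ΔJ = 0, ±1 rule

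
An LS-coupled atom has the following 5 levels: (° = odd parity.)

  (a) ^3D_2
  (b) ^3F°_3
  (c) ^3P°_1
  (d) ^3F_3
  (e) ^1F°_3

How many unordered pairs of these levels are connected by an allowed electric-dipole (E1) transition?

(a)–(b): allowed.
(a)–(c): allowed.
(a)–(d): forbidden (parity).
(a)–(e): forbidden (ΔS).
(b)–(c): forbidden (parity, ΔL, ΔJ).
(b)–(d): allowed.
(b)–(e): forbidden (parity, ΔS).
(c)–(d): forbidden (ΔL, ΔJ).
(c)–(e): forbidden (parity, ΔS, ΔL, ΔJ).
(d)–(e): forbidden (ΔS).
Allowed pairs: 3 of 10.

3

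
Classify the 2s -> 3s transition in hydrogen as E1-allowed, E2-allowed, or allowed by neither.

Δl = 0 − 0 = +0; l_i + l_f = 0.
E1 (Δl = ±1): not satisfied.
E2 (Δl = 0,±2, l_i+l_f ≥ 2): not satisfied.

neither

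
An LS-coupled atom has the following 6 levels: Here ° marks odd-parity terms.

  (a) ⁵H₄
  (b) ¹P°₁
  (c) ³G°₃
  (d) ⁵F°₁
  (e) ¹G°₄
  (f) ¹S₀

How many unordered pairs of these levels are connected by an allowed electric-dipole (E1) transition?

(a)–(b): forbidden (ΔS, ΔL, ΔJ).
(a)–(c): forbidden (ΔS).
(a)–(d): forbidden (ΔL, ΔJ).
(a)–(e): forbidden (ΔS).
(a)–(f): forbidden (parity, ΔS, ΔL, ΔJ).
(b)–(c): forbidden (parity, ΔS, ΔL, ΔJ).
(b)–(d): forbidden (parity, ΔS, ΔL).
(b)–(e): forbidden (parity, ΔL, ΔJ).
(b)–(f): allowed.
(c)–(d): forbidden (parity, ΔS, ΔJ).
(c)–(e): forbidden (parity, ΔS).
(c)–(f): forbidden (ΔS, ΔL, ΔJ).
(d)–(e): forbidden (parity, ΔS, ΔJ).
(d)–(f): forbidden (ΔS, ΔL).
(e)–(f): forbidden (ΔL, ΔJ).
Allowed pairs: 1 of 15.

1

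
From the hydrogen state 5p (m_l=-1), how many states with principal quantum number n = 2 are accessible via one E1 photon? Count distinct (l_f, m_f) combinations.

1

E1 requires Δl = ±1, so l_f ∈ {0, 2}; with 0 ≤ l_f ≤ n_f−1 = 1, the allowed l_f values are {0}.
For l_f = 0: m_f ∈ {m_i−1, m_i, m_i+1} ∩ [−0, 0] = {0} → 1 state.
Total: 1.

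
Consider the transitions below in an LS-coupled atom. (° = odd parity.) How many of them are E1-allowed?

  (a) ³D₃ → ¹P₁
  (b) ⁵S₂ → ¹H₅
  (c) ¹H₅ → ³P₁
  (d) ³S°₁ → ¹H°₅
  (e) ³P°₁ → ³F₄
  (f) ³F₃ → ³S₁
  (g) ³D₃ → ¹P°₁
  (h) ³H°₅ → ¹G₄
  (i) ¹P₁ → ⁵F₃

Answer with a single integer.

(a) forbidden (parity, ΔS, ΔJ fail)
(b) forbidden (parity, ΔS, ΔL, ΔJ fail)
(c) forbidden (parity, ΔS, ΔL, ΔJ fail)
(d) forbidden (parity, ΔS, ΔL, ΔJ fail)
(e) forbidden (ΔL, ΔJ fail)
(f) forbidden (parity, ΔL, ΔJ fail)
(g) forbidden (ΔS, ΔJ fail)
(h) forbidden (ΔS fails)
(i) forbidden (parity, ΔS, ΔL, ΔJ fail)
Total allowed: 0 of 9.

0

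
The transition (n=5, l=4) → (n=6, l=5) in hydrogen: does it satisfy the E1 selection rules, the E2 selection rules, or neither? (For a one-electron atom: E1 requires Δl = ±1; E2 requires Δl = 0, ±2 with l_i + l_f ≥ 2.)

Δl = 5 − 4 = +1; l_i + l_f = 9.
E1 (Δl = ±1): satisfied.
E2 (Δl = 0,±2, l_i+l_f ≥ 2): not satisfied.

E1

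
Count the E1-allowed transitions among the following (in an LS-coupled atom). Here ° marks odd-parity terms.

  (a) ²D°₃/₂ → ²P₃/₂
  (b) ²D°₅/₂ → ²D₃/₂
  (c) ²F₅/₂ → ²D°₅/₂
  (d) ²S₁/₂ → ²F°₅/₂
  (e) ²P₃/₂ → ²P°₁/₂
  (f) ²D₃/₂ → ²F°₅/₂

5

(a) allowed
(b) allowed
(c) allowed
(d) forbidden (ΔL, ΔJ fail)
(e) allowed
(f) allowed
Total allowed: 5 of 6.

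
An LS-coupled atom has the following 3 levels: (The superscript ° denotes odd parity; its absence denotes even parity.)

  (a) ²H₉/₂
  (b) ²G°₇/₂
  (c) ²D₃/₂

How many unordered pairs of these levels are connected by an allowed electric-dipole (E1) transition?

(a)–(b): allowed.
(a)–(c): forbidden (parity, ΔL, ΔJ).
(b)–(c): forbidden (ΔL, ΔJ).
Allowed pairs: 1 of 3.

1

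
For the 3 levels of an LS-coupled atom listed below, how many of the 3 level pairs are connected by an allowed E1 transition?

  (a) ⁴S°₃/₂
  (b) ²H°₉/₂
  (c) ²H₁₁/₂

1

(a)–(b): forbidden (parity, ΔS, ΔL, ΔJ).
(a)–(c): forbidden (ΔS, ΔL, ΔJ).
(b)–(c): allowed.
Allowed pairs: 1 of 3.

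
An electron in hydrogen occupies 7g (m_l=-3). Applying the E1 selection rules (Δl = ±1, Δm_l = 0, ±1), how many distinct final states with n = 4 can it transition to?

E1 requires Δl = ±1, so l_f ∈ {3, 5}; with 0 ≤ l_f ≤ n_f−1 = 3, the allowed l_f values are {3}.
For l_f = 3: m_f ∈ {m_i−1, m_i, m_i+1} ∩ [−3, 3] = {-3, -2} → 2 states.
Total: 2.

2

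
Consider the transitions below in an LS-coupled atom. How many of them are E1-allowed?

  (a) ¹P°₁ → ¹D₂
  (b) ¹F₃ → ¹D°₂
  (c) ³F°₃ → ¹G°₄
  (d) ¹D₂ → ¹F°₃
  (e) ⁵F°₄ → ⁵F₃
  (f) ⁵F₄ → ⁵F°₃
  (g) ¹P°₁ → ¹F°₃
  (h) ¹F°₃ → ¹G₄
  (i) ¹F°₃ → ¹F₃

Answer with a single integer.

(a) allowed
(b) allowed
(c) forbidden (parity, ΔS fail)
(d) allowed
(e) allowed
(f) allowed
(g) forbidden (parity, ΔL, ΔJ fail)
(h) allowed
(i) allowed
Total allowed: 7 of 9.

7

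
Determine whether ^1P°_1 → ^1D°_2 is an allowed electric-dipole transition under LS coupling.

forbidden

Reading off the term symbols: S 0→0, L 1→2, J 1→2, parity odd→odd.
Parity must change: odd → odd — ✗.
ΔS = 0: S: 0 → 0 — ✓.
ΔL = 0, ±1 (not L=0↔0): L: 1 → 2, ΔL = +1 — ✓.
ΔJ = 0, ±1 (not J=0↔0): J: 1 → 2, ΔJ = +1 — ✓.
Rule(s) violated: parity.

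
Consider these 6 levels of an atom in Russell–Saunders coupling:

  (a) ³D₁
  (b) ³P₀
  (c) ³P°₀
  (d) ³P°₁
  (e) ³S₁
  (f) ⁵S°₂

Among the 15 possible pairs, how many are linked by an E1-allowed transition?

5

(a)–(b): forbidden (parity).
(a)–(c): allowed.
(a)–(d): allowed.
(a)–(e): forbidden (parity, ΔL).
(a)–(f): forbidden (ΔS, ΔL).
(b)–(c): forbidden (ΔJ).
(b)–(d): allowed.
(b)–(e): forbidden (parity).
(b)–(f): forbidden (ΔS, ΔJ).
(c)–(d): forbidden (parity).
(c)–(e): allowed.
(c)–(f): forbidden (parity, ΔS, ΔJ).
(d)–(e): allowed.
(d)–(f): forbidden (parity, ΔS).
(e)–(f): forbidden (ΔS, ΔL).
Allowed pairs: 5 of 15.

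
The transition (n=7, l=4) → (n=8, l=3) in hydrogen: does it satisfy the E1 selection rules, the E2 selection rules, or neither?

Δl = 3 − 4 = -1; l_i + l_f = 7.
E1 (Δl = ±1): satisfied.
E2 (Δl = 0,±2, l_i+l_f ≥ 2): not satisfied.

E1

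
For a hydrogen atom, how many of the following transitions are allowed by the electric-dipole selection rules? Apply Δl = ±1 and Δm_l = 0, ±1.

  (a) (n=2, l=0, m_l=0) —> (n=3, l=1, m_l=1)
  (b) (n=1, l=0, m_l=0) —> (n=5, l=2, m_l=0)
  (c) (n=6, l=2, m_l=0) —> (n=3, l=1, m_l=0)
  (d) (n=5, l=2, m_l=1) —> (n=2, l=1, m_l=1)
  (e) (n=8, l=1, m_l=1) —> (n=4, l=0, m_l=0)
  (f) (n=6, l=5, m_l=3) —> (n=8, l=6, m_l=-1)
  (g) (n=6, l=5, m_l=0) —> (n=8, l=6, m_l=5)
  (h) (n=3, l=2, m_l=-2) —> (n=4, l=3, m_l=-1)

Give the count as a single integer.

5

(a) allowed
(b) forbidden — Δl = +2 (E1 requires Δl = ±1)
(c) allowed
(d) allowed
(e) allowed
(f) forbidden — Δm_l = -4 (E1 requires Δm_l = 0, ±1)
(g) forbidden — Δm_l = +5 (E1 requires Δm_l = 0, ±1)
(h) allowed
Total allowed: 5 of 8.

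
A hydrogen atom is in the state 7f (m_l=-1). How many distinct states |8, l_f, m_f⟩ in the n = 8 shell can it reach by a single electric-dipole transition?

6

E1 requires Δl = ±1, so l_f ∈ {2, 4}; with 0 ≤ l_f ≤ n_f−1 = 7, the allowed l_f values are {2, 4}.
For l_f = 2: m_f ∈ {m_i−1, m_i, m_i+1} ∩ [−2, 2] = {-2, -1, 0} → 3 states.
For l_f = 4: m_f ∈ {m_i−1, m_i, m_i+1} ∩ [−4, 4] = {-2, -1, 0} → 3 states.
Total: 6.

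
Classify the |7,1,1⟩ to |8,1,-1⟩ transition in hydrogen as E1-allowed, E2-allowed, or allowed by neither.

E2

Δl = 1 − 1 = +0; l_i + l_f = 2.
Δm_l = -2.
E1 (Δl = ±1, |Δm_l| ≤ 1): not satisfied.
E2 (Δl = 0,±2, l_i+l_f ≥ 2, |Δm_l| ≤ 2): satisfied.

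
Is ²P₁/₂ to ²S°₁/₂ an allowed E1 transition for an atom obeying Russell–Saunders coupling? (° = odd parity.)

Initial level: S=1/2, L=1, J=1/2, parity even. Final level: S=1/2, L=0, J=1/2, parity odd.
Parity must change: even → odd — passes.
ΔS = 0: S: 1/2 → 1/2 — passes.
ΔJ = 0, ±1 (not J=0↔0): J: 1/2 → 1/2, ΔJ = +0 — passes.
ΔL = 0, ±1 (not L=0↔0): L: 1 → 0, ΔL = -1 — passes.
All four E1 rules are satisfied.

allowed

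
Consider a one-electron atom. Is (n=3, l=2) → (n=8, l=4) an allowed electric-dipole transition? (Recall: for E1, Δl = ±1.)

forbidden

l: 2 → 4 (Δl = +2). Δl = ±1 ✗.
The transition is electric-dipole forbidden.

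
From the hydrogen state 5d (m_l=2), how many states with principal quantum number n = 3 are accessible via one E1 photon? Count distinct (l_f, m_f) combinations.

1

E1 requires Δl = ±1, so l_f ∈ {1, 3}; with 0 ≤ l_f ≤ n_f−1 = 2, the allowed l_f values are {1}.
For l_f = 1: m_f ∈ {m_i−1, m_i, m_i+1} ∩ [−1, 1] = {1} → 1 state.
Total: 1.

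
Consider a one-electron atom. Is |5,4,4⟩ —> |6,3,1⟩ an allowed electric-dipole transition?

forbidden

l: 4 → 3 (Δl = -1). Δl = ±1 passes.
m_l: 4 → 1 (Δm_l = -3). |Δm_l| ≤ 1 fails.
The transition is electric-dipole forbidden.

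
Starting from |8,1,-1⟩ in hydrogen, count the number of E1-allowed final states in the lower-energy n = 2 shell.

1

E1 requires Δl = ±1, so l_f ∈ {0, 2}; with 0 ≤ l_f ≤ n_f−1 = 1, the allowed l_f values are {0}.
For l_f = 0: m_f ∈ {m_i−1, m_i, m_i+1} ∩ [−0, 0] = {0} → 1 state.
Total: 1.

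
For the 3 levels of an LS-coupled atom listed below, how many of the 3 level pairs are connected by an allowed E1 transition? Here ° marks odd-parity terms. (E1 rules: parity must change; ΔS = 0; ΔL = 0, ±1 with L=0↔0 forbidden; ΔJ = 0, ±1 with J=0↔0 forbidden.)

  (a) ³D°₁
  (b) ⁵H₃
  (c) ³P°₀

0

(a)–(b): forbidden (ΔS, ΔL, ΔJ).
(a)–(c): forbidden (parity).
(b)–(c): forbidden (ΔS, ΔL, ΔJ).
Allowed pairs: 0 of 3.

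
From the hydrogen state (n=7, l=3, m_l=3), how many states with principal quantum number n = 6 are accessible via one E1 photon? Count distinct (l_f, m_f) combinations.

E1 requires Δl = ±1, so l_f ∈ {2, 4}; with 0 ≤ l_f ≤ n_f−1 = 5, the allowed l_f values are {2, 4}.
For l_f = 2: m_f ∈ {m_i−1, m_i, m_i+1} ∩ [−2, 2] = {2} → 1 state.
For l_f = 4: m_f ∈ {m_i−1, m_i, m_i+1} ∩ [−4, 4] = {2, 3, 4} → 3 states.
Total: 4.

4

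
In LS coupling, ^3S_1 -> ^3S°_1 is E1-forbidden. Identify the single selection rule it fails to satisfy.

the L=0 ↔ L=0 exclusion

ΔS = 0: S: 1 → 1 — ok.
ΔL = 0, ±1 (not L=0↔0): L: 0 → 0, ΔL = +0 — fails.
Parity must change: even → odd — ok.
ΔJ = 0, ±1 (not J=0↔0): J: 1 → 1, ΔJ = +0 — ok.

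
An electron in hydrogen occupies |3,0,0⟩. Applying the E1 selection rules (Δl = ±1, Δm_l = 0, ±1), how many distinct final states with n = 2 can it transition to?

3

E1 requires Δl = ±1, so l_f ∈ {-1, 1}; with 0 ≤ l_f ≤ n_f−1 = 1, the allowed l_f values are {1}.
For l_f = 1: m_f ∈ {m_i−1, m_i, m_i+1} ∩ [−1, 1] = {-1, 0, 1} → 3 states.
Total: 3.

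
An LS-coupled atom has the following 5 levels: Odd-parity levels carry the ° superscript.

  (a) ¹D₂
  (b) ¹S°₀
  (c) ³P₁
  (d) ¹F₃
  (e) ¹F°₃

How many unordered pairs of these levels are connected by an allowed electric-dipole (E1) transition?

(a)–(b): forbidden (ΔL, ΔJ).
(a)–(c): forbidden (parity, ΔS).
(a)–(d): forbidden (parity).
(a)–(e): allowed.
(b)–(c): forbidden (ΔS).
(b)–(d): forbidden (ΔL, ΔJ).
(b)–(e): forbidden (parity, ΔL, ΔJ).
(c)–(d): forbidden (parity, ΔS, ΔL, ΔJ).
(c)–(e): forbidden (ΔS, ΔL, ΔJ).
(d)–(e): allowed.
Allowed pairs: 2 of 10.

2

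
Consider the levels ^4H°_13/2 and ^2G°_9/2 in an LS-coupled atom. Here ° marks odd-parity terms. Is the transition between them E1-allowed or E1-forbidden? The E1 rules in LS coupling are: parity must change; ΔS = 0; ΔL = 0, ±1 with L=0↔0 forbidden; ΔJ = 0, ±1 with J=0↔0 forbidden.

forbidden

ΔL = 0, ±1 (not L=0↔0): L: 5 → 4, ΔL = -1 — ok.
ΔJ = 0, ±1 (not J=0↔0): J: 13/2 → 9/2, ΔJ = -2 — fails.
ΔS = 0: S: 3/2 → 1/2 — fails.
Parity must change: odd → odd — fails.
Rule(s) violated: parity, ΔS, ΔJ.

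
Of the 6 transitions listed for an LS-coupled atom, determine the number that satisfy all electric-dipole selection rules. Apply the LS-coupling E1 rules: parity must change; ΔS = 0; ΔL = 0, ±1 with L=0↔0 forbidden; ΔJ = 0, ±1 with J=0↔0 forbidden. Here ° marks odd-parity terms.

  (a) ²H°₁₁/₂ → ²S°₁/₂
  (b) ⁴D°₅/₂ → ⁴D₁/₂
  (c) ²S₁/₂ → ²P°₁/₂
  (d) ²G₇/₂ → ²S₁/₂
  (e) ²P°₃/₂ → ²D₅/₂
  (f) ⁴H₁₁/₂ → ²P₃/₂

2

(a) forbidden (parity, ΔL, ΔJ fail)
(b) forbidden (ΔJ fails)
(c) allowed
(d) forbidden (parity, ΔL, ΔJ fail)
(e) allowed
(f) forbidden (parity, ΔS, ΔL, ΔJ fail)
Total allowed: 2 of 6.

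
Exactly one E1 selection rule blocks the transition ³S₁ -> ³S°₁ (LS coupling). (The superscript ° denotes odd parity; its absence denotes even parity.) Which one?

Initial level: S=1, L=0, J=1, parity even. Final level: S=1, L=0, J=1, parity odd.
Parity must change: even → odd — ✓.
ΔS = 0: S: 1 → 1 — ✓.
ΔL = 0, ±1 (not L=0↔0): L: 0 → 0, ΔL = +0 — ✗.
ΔJ = 0, ±1 (not J=0↔0): J: 1 → 1, ΔJ = +0 — ✓.

the L=0 ↔ L=0 exclusion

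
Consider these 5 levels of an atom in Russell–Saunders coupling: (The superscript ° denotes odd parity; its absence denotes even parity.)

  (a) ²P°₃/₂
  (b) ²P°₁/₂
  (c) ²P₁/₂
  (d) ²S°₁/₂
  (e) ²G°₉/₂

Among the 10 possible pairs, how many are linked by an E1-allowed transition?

3

(a)–(b): forbidden (parity).
(a)–(c): allowed.
(a)–(d): forbidden (parity).
(a)–(e): forbidden (parity, ΔL, ΔJ).
(b)–(c): allowed.
(b)–(d): forbidden (parity).
(b)–(e): forbidden (parity, ΔL, ΔJ).
(c)–(d): allowed.
(c)–(e): forbidden (ΔL, ΔJ).
(d)–(e): forbidden (parity, ΔL, ΔJ).
Allowed pairs: 3 of 10.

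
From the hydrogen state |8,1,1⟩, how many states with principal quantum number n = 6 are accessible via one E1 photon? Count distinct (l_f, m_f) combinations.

E1 requires Δl = ±1, so l_f ∈ {0, 2}; with 0 ≤ l_f ≤ n_f−1 = 5, the allowed l_f values are {0, 2}.
For l_f = 0: m_f ∈ {m_i−1, m_i, m_i+1} ∩ [−0, 0] = {0} → 1 state.
For l_f = 2: m_f ∈ {m_i−1, m_i, m_i+1} ∩ [−2, 2] = {0, 1, 2} → 3 states.
Total: 4.

4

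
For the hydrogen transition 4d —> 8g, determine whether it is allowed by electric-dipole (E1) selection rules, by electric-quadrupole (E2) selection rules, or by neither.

Δl = 4 − 2 = +2; l_i + l_f = 6.
E1 (Δl = ±1): not satisfied.
E2 (Δl = 0,±2, l_i+l_f ≥ 2): satisfied.

E2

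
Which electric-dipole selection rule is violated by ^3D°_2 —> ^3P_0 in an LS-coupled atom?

the ΔJ = 0, ±1 rule

Reading off the term symbols: S 1→1, L 2→1, J 2→0, parity odd→even.
Parity must change: odd → even — satisfied.
ΔS = 0: S: 1 → 1 — satisfied.
ΔL = 0, ±1 (not L=0↔0): L: 2 → 1, ΔL = -1 — satisfied.
ΔJ = 0, ±1 (not J=0↔0): J: 2 → 0, ΔJ = -2 — violated.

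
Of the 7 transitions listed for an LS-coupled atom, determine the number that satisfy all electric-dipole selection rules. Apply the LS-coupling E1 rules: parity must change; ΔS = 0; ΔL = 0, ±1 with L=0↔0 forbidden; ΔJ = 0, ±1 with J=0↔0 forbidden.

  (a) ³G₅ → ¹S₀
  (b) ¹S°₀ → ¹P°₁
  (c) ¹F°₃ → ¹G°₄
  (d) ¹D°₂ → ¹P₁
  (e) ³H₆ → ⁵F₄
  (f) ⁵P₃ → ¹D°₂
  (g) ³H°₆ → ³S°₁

(a) forbidden (parity, ΔS, ΔL, ΔJ fail)
(b) forbidden (parity fails)
(c) forbidden (parity fails)
(d) allowed
(e) forbidden (parity, ΔS, ΔL, ΔJ fail)
(f) forbidden (ΔS fails)
(g) forbidden (parity, ΔL, ΔJ fail)
Total allowed: 1 of 7.

1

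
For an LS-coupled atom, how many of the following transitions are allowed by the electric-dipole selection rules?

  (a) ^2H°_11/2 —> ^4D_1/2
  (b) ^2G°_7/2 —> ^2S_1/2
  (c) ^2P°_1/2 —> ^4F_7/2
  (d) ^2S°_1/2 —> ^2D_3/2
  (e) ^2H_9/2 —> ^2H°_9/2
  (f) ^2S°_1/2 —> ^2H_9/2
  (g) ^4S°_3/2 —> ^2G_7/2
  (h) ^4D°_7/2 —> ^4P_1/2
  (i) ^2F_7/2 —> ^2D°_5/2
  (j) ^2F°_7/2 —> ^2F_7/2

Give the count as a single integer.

(a) forbidden (ΔS, ΔL, ΔJ fail)
(b) forbidden (ΔL, ΔJ fail)
(c) forbidden (ΔS, ΔL, ΔJ fail)
(d) forbidden (ΔL fails)
(e) allowed
(f) forbidden (ΔL, ΔJ fail)
(g) forbidden (ΔS, ΔL, ΔJ fail)
(h) forbidden (ΔJ fails)
(i) allowed
(j) allowed
Total allowed: 3 of 10.

3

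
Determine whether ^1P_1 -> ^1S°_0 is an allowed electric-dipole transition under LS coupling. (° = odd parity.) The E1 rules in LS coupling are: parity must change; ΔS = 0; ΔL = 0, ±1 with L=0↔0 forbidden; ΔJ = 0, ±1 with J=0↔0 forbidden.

allowed

Initial level: S=0, L=1, J=1, parity even. Final level: S=0, L=0, J=0, parity odd.
ΔL = 0, ±1 (not L=0↔0): L: 1 → 0, ΔL = -1 — passes.
ΔS = 0: S: 0 → 0 — passes.
ΔJ = 0, ±1 (not J=0↔0): J: 1 → 0, ΔJ = -1 — passes.
Parity must change: even → odd — passes.
All four E1 rules are satisfied.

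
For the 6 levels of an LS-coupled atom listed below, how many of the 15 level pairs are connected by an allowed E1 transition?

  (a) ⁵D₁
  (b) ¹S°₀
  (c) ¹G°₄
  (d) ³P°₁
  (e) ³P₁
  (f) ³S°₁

(a)–(b): forbidden (ΔS, ΔL).
(a)–(c): forbidden (ΔS, ΔL, ΔJ).
(a)–(d): forbidden (ΔS).
(a)–(e): forbidden (parity, ΔS).
(a)–(f): forbidden (ΔS, ΔL).
(b)–(c): forbidden (parity, ΔL, ΔJ).
(b)–(d): forbidden (parity, ΔS).
(b)–(e): forbidden (ΔS).
(b)–(f): forbidden (parity, ΔS, ΔL).
(c)–(d): forbidden (parity, ΔS, ΔL, ΔJ).
(c)–(e): forbidden (ΔS, ΔL, ΔJ).
(c)–(f): forbidden (parity, ΔS, ΔL, ΔJ).
(d)–(e): allowed.
(d)–(f): forbidden (parity).
(e)–(f): allowed.
Allowed pairs: 2 of 15.

2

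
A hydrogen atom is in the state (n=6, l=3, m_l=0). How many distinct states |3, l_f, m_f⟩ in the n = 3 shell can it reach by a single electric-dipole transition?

E1 requires Δl = ±1, so l_f ∈ {2, 4}; with 0 ≤ l_f ≤ n_f−1 = 2, the allowed l_f values are {2}.
For l_f = 2: m_f ∈ {m_i−1, m_i, m_i+1} ∩ [−2, 2] = {-1, 0, 1} → 3 states.
Total: 3.

3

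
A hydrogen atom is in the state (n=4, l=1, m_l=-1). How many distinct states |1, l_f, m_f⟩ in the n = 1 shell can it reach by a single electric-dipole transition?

E1 requires Δl = ±1, so l_f ∈ {0, 2}; with 0 ≤ l_f ≤ n_f−1 = 0, the allowed l_f values are {0}.
For l_f = 0: m_f ∈ {m_i−1, m_i, m_i+1} ∩ [−0, 0] = {0} → 1 state.
Total: 1.

1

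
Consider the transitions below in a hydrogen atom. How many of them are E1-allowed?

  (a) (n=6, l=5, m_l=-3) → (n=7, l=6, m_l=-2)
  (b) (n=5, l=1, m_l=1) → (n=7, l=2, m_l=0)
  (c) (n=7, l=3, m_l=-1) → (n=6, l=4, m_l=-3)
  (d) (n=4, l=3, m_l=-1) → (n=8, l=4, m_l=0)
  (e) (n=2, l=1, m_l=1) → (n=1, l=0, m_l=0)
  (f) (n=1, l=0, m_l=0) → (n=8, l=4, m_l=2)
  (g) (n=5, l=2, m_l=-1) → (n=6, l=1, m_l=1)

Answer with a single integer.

4

(a) allowed
(b) allowed
(c) forbidden — Δm_l = -2 (E1 requires Δm_l = 0, ±1)
(d) allowed
(e) allowed
(f) forbidden — Δl = +4 (E1 requires Δl = ±1); Δm_l = +2 (E1 requires Δm_l = 0, ±1)
(g) forbidden — Δm_l = +2 (E1 requires Δm_l = 0, ±1)
Total allowed: 4 of 7.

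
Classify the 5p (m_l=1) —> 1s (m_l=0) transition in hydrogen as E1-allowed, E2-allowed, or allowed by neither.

Δl = 0 − 1 = -1; l_i + l_f = 1.
Δm_l = -1.
E1 (Δl = ±1, |Δm_l| ≤ 1): satisfied.
E2 (Δl = 0,±2, l_i+l_f ≥ 2, |Δm_l| ≤ 2): not satisfied.

E1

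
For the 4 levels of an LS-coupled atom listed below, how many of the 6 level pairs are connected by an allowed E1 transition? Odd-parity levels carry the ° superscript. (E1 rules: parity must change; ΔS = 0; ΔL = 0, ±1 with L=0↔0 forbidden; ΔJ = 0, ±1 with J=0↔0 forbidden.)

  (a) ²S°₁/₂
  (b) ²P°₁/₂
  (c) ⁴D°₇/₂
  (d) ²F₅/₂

0

(a)–(b): forbidden (parity).
(a)–(c): forbidden (parity, ΔS, ΔL, ΔJ).
(a)–(d): forbidden (ΔL, ΔJ).
(b)–(c): forbidden (parity, ΔS, ΔJ).
(b)–(d): forbidden (ΔL, ΔJ).
(c)–(d): forbidden (ΔS).
Allowed pairs: 0 of 6.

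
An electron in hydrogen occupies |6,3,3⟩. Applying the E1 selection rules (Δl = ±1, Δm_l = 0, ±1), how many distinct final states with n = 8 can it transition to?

E1 requires Δl = ±1, so l_f ∈ {2, 4}; with 0 ≤ l_f ≤ n_f−1 = 7, the allowed l_f values are {2, 4}.
For l_f = 2: m_f ∈ {m_i−1, m_i, m_i+1} ∩ [−2, 2] = {2} → 1 state.
For l_f = 4: m_f ∈ {m_i−1, m_i, m_i+1} ∩ [−4, 4] = {2, 3, 4} → 3 states.
Total: 4.

4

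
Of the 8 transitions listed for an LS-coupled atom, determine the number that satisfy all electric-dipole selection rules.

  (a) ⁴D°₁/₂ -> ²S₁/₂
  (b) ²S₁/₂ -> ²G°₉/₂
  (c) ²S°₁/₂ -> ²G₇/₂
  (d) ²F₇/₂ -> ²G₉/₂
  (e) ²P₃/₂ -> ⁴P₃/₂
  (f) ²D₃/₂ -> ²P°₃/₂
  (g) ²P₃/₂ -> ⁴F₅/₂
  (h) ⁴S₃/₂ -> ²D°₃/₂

(a) forbidden (ΔS, ΔL fail)
(b) forbidden (ΔL, ΔJ fail)
(c) forbidden (ΔL, ΔJ fail)
(d) forbidden (parity fails)
(e) forbidden (parity, ΔS fail)
(f) allowed
(g) forbidden (parity, ΔS, ΔL fail)
(h) forbidden (ΔS, ΔL fail)
Total allowed: 1 of 8.

1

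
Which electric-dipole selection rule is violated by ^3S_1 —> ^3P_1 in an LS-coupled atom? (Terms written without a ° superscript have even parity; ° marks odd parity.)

parity

Initial level: S=1, L=0, J=1, parity even. Final level: S=1, L=1, J=1, parity even.
ΔS = 0: S: 1 → 1 — ok.
Parity must change: even → even — fails.
ΔJ = 0, ±1 (not J=0↔0): J: 1 → 1, ΔJ = +0 — ok.
ΔL = 0, ±1 (not L=0↔0): L: 0 → 1, ΔL = +1 — ok.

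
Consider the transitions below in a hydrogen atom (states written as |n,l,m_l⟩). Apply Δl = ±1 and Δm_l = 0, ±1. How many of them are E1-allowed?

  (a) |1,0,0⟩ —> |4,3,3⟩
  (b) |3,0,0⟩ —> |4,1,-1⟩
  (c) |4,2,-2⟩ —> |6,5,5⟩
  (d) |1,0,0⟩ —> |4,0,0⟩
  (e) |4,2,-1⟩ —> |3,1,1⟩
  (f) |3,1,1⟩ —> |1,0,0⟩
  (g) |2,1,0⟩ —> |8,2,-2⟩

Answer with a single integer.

2

(a) forbidden — Δl = +3 (E1 requires Δl = ±1); Δm_l = +3 (E1 requires Δm_l = 0, ±1)
(b) allowed
(c) forbidden — Δl = +3 (E1 requires Δl = ±1); Δm_l = +7 (E1 requires Δm_l = 0, ±1)
(d) forbidden — Δl = +0 (E1 requires Δl = ±1)
(e) forbidden — Δm_l = +2 (E1 requires Δm_l = 0, ±1)
(f) allowed
(g) forbidden — Δm_l = -2 (E1 requires Δm_l = 0, ±1)
Total allowed: 2 of 7.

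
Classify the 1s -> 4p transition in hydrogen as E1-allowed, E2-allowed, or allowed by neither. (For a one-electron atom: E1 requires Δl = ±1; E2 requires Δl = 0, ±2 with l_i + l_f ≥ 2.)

Δl = 1 − 0 = +1; l_i + l_f = 1.
E1 (Δl = ±1): satisfied.
E2 (Δl = 0,±2, l_i+l_f ≥ 2): not satisfied.

E1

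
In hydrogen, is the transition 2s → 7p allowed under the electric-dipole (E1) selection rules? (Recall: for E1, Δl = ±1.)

allowed

l: 0 → 1 (Δl = +1). Δl = ±1 ok.
All E1 selection rules are satisfied.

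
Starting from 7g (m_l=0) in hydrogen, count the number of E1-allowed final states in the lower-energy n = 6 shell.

6

E1 requires Δl = ±1, so l_f ∈ {3, 5}; with 0 ≤ l_f ≤ n_f−1 = 5, the allowed l_f values are {3, 5}.
For l_f = 3: m_f ∈ {m_i−1, m_i, m_i+1} ∩ [−3, 3] = {-1, 0, 1} → 3 states.
For l_f = 5: m_f ∈ {m_i−1, m_i, m_i+1} ∩ [−5, 5] = {-1, 0, 1} → 3 states.
Total: 6.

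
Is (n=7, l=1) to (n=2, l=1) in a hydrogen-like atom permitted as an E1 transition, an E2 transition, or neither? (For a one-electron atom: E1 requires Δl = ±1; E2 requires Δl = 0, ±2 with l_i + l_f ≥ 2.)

Δl = 1 − 1 = +0; l_i + l_f = 2.
E1 (Δl = ±1): not satisfied.
E2 (Δl = 0,±2, l_i+l_f ≥ 2): satisfied.

E2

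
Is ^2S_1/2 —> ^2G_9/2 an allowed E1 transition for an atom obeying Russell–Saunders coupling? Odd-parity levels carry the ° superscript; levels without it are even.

forbidden

ΔL = 0, ±1 (not L=0↔0): L: 0 → 4, ΔL = +4 — ✗.
Parity must change: even → even — ✗.
ΔJ = 0, ±1 (not J=0↔0): J: 1/2 → 9/2, ΔJ = +4 — ✗.
ΔS = 0: S: 1/2 → 1/2 — ✓.
Rule(s) violated: parity, ΔL, ΔJ.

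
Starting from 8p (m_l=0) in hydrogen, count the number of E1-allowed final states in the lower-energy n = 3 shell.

4

E1 requires Δl = ±1, so l_f ∈ {0, 2}; with 0 ≤ l_f ≤ n_f−1 = 2, the allowed l_f values are {0, 2}.
For l_f = 0: m_f ∈ {m_i−1, m_i, m_i+1} ∩ [−0, 0] = {0} → 1 state.
For l_f = 2: m_f ∈ {m_i−1, m_i, m_i+1} ∩ [−2, 2] = {-1, 0, 1} → 3 states.
Total: 4.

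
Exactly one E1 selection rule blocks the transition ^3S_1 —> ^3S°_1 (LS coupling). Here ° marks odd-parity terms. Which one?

Initial level: S=1, L=0, J=1, parity even. Final level: S=1, L=0, J=1, parity odd.
ΔS = 0: S: 1 → 1 — ✓.
Parity must change: even → odd — ✓.
ΔL = 0, ±1 (not L=0↔0): L: 0 → 0, ΔL = +0 — ✗.
ΔJ = 0, ±1 (not J=0↔0): J: 1 → 1, ΔJ = +0 — ✓.

the L=0 ↔ L=0 exclusion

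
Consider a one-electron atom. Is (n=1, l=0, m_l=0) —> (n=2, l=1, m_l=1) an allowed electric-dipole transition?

Δl = 1 − 0 = +1; the E1 rule Δl = ±1 is satisfied.
m_l: 0 → 1 (Δm_l = +1). |Δm_l| ≤ 1 satisfied.
All E1 selection rules are satisfied.

allowed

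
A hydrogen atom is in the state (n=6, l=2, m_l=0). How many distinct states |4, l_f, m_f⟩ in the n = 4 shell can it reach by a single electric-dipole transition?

6

E1 requires Δl = ±1, so l_f ∈ {1, 3}; with 0 ≤ l_f ≤ n_f−1 = 3, the allowed l_f values are {1, 3}.
For l_f = 1: m_f ∈ {m_i−1, m_i, m_i+1} ∩ [−1, 1] = {-1, 0, 1} → 3 states.
For l_f = 3: m_f ∈ {m_i−1, m_i, m_i+1} ∩ [−3, 3] = {-1, 0, 1} → 3 states.
Total: 6.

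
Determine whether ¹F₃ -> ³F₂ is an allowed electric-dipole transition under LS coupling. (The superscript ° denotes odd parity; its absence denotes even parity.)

forbidden

Initial level: S=0, L=3, J=3, parity even. Final level: S=1, L=3, J=2, parity even.
Parity must change: even → even — fails.
ΔS = 0: S: 0 → 1 — fails.
ΔL = 0, ±1 (not L=0↔0): L: 3 → 3, ΔL = +0 — ok.
ΔJ = 0, ±1 (not J=0↔0): J: 3 → 2, ΔJ = -1 — ok.
Rule(s) violated: parity, ΔS.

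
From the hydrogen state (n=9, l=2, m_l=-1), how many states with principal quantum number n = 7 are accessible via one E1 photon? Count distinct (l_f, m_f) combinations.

E1 requires Δl = ±1, so l_f ∈ {1, 3}; with 0 ≤ l_f ≤ n_f−1 = 6, the allowed l_f values are {1, 3}.
For l_f = 1: m_f ∈ {m_i−1, m_i, m_i+1} ∩ [−1, 1] = {-1, 0} → 2 states.
For l_f = 3: m_f ∈ {m_i−1, m_i, m_i+1} ∩ [−3, 3] = {-2, -1, 0} → 3 states.
Total: 5.

5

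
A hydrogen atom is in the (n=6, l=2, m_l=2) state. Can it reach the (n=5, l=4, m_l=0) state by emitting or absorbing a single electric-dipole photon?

forbidden

Δl = 4 − 2 = +2; the E1 rule Δl = ±1 is fails.
m_l: 2 → 0 (Δm_l = -2). |Δm_l| ≤ 1 fails.
The transition is electric-dipole forbidden.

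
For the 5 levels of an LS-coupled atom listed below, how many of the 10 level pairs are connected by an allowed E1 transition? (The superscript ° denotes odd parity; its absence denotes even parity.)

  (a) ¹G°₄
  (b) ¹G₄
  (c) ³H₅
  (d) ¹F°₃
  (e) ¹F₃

4

(a)–(b): allowed.
(a)–(c): forbidden (ΔS).
(a)–(d): forbidden (parity).
(a)–(e): allowed.
(b)–(c): forbidden (parity, ΔS).
(b)–(d): allowed.
(b)–(e): forbidden (parity).
(c)–(d): forbidden (ΔS, ΔL, ΔJ).
(c)–(e): forbidden (parity, ΔS, ΔL, ΔJ).
(d)–(e): allowed.
Allowed pairs: 4 of 10.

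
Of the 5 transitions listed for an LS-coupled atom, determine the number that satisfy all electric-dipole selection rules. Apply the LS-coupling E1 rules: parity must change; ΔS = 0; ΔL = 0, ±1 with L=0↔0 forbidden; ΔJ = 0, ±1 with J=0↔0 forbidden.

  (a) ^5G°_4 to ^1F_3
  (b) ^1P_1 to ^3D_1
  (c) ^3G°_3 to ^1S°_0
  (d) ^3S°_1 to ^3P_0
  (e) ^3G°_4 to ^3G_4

2

(a) forbidden (ΔS fails)
(b) forbidden (parity, ΔS fail)
(c) forbidden (parity, ΔS, ΔL, ΔJ fail)
(d) allowed
(e) allowed
Total allowed: 2 of 5.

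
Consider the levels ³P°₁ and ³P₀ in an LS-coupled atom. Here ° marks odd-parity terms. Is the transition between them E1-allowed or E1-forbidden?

allowed

Initial level: S=1, L=1, J=1, parity odd. Final level: S=1, L=1, J=0, parity even.
ΔS = 0: S: 1 → 1 — passes.
ΔL = 0, ±1 (not L=0↔0): L: 1 → 1, ΔL = +0 — passes.
Parity must change: odd → even — passes.
ΔJ = 0, ±1 (not J=0↔0): J: 1 → 0, ΔJ = -1 — passes.
All four E1 rules are satisfied.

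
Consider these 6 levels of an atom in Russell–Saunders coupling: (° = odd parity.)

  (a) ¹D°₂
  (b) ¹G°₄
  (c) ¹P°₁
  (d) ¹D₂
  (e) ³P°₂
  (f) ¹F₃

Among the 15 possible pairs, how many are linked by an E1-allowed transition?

(a)–(b): forbidden (parity, ΔL, ΔJ).
(a)–(c): forbidden (parity).
(a)–(d): allowed.
(a)–(e): forbidden (parity, ΔS).
(a)–(f): allowed.
(b)–(c): forbidden (parity, ΔL, ΔJ).
(b)–(d): forbidden (ΔL, ΔJ).
(b)–(e): forbidden (parity, ΔS, ΔL, ΔJ).
(b)–(f): allowed.
(c)–(d): allowed.
(c)–(e): forbidden (parity, ΔS).
(c)–(f): forbidden (ΔL, ΔJ).
(d)–(e): forbidden (ΔS).
(d)–(f): forbidden (parity).
(e)–(f): forbidden (ΔS, ΔL).
Allowed pairs: 4 of 15.

4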